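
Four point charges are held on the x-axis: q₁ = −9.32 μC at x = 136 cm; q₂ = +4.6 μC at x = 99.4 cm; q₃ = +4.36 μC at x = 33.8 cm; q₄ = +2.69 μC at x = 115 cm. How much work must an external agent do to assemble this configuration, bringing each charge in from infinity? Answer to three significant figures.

-1.37 J

The assembly work is the sum of pairwise potential energies, U = Σ_{i<j} kqᵢqⱼ/rᵢⱼ.
Pair separations: r₁₂ = 0.366 m, r₁₃ = 1.02 m, r₁₄ = 0.210 m, r₂₃ = 0.656 m, r₂₄ = 0.156 m, r₃₄ = 0.812 m.
Summing all 6 pair terms gives U = -1.37 J.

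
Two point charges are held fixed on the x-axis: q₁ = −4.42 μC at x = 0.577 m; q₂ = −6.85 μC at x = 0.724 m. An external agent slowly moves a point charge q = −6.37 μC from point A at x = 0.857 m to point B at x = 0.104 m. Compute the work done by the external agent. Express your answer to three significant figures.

-2.69 J

For quasistatic motion the external work equals the change in potential energy: W_ext = qΔV = q(V_B − V_A).
At A: distances to the source charges are 0.280 m, 0.133 m; V_A = Σ kqᵢ/rᵢ = -6.05×10⁵ V.
At B: distances to the source charges are 0.473 m, 0.620 m; V_B = Σ kqᵢ/rᵢ = -1.83×10⁵ V.
ΔV = V_B − V_A = 4.22×10⁵ V.
W_ext = qΔV = (-6.37×10⁻⁶ C)(4.22×10⁵ V) = -2.69 J.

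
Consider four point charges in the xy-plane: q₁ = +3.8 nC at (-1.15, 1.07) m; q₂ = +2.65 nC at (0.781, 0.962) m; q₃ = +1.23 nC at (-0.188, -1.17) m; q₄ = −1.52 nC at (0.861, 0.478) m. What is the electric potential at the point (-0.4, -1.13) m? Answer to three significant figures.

The total potential is the scalar sum of each charge's contribution, V = Σ kqᵢ/rᵢ.
Distances from the field point to each charge: r₁ = 2.32 m, r₂ = 2.40 m, r₃ = 0.216 m, r₄ = 2.04 m.
V = k[(3.80×10⁻⁹)/(2.32) + (2.65×10⁻⁹)/(2.40) + (1.23×10⁻⁹)/(0.216) + (-1.52×10⁻⁹)/(2.04)] = 69.2 V.

69.2 V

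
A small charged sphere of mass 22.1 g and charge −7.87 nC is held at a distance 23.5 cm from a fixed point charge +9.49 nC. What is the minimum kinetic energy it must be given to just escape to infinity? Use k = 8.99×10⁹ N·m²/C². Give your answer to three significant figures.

To just escape, total mechanical energy must reach zero at infinity: ½mv²_min + U = 0, so ½mv²_min = −U = |kQq|/r.
|U| = |kQq|/r = (8.99×10⁹ N·m²/C²)(9.49×10⁻⁹)(7.87×10⁻⁹)/(0.235) = 2.86×10⁻⁶ J.

2.86×10⁻⁶ J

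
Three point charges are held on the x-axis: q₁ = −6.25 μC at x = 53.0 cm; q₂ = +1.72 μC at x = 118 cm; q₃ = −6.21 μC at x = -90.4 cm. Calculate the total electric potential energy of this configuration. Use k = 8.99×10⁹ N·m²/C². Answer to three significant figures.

The work to assemble the configuration equals its total potential energy, U = Σ kqᵢqⱼ/rᵢⱼ over all pairs.
Pair separations: r₁₂ = 0.650 m, r₁₃ = 1.43 m, r₂₃ = 2.08 m.
U = (-0.149) + (0.243) + (-0.0461) = 0.0486 J.

0.0486 J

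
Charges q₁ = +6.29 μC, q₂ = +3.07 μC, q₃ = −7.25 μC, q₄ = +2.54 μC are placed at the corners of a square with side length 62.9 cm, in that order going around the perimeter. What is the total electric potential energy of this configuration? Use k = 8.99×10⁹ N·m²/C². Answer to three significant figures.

-0.459 J

The work to assemble the configuration equals its total potential energy, U = Σ kqᵢqⱼ/rᵢⱼ over all pairs.
The four side pairs have separation 0.629 m and the two diagonal pairs 0.890 m.
Summing all 6 pair terms gives U = -0.459 J.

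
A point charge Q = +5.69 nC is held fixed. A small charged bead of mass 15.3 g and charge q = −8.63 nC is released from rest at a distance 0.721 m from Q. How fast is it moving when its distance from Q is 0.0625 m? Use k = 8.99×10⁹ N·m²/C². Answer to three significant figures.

Only the electrostatic force acts, so mechanical energy is conserved: ½mv² = U₁ − U₂ = kQq(1/r₁ − 1/r₂).
U₁ − U₂ = (8.99×10⁹ N·m²/C²)(5.69×10⁻⁹ C)(-8.63×10⁻⁹ C)(1/0.721 − 1/0.0625) = 6.45×10⁻⁶ J.
v = √(2·6.45×10⁻⁶/0.0153) = 0.0290 m/s.

0.0290 m/s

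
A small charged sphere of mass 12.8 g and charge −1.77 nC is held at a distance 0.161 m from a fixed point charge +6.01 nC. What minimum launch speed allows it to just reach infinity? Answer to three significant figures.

9.63×10⁻³ m/s

To just escape, total mechanical energy must reach zero at infinity: ½mv²_min + U = 0, so ½mv²_min = −U = |kQq|/r.
|U| = |kQq|/r = (8.99×10⁹ N·m²/C²)(6.01×10⁻⁹)(1.77×10⁻⁹)/(0.161) = 5.94×10⁻⁷ J.
v_min = √(2|U|/m) = √(2·5.94×10⁻⁷/0.0128) = 9.63×10⁻³ m/s.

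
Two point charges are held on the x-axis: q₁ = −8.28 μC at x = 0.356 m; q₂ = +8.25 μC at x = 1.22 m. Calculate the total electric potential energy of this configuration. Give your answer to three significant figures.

The assembly work is the sum of pairwise potential energies, U = Σ_{i<j} kqᵢqⱼ/rᵢⱼ.
Pair separations: r₁₂ = 0.864 m.
U = (-0.711) = -0.711 J.

-0.711 J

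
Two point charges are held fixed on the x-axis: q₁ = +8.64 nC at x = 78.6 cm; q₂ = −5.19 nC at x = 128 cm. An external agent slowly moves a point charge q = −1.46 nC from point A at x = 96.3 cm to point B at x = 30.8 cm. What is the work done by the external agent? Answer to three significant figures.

For quasistatic motion the external work equals the change in potential energy: W_ext = qΔV = q(V_B − V_A).
At A: distances to the source charges are 0.177 m, 0.317 m; V_A = Σ kqᵢ/rᵢ = 292 V.
At B: distances to the source charges are 0.478 m, 0.972 m; V_B = Σ kqᵢ/rᵢ = 114 V.
ΔV = V_B − V_A = -177 V.
W_ext = qΔV = (-1.46×10⁻⁹ C)(-177 V) = 2.59×10⁻⁷ J.

2.59×10⁻⁷ J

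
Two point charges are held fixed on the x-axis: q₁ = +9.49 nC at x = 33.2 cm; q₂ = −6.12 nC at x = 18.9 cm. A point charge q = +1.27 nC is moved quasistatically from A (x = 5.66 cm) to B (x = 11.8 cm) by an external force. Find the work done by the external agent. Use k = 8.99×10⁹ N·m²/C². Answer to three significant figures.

For quasistatic motion the external work equals the change in potential energy: W_ext = qΔV = q(V_B − V_A).
At A: distances to the source charges are 0.275 m, 0.132 m; V_A = Σ kqᵢ/rᵢ = -106 V.
At B: distances to the source charges are 0.214 m, 0.0710 m; V_B = Σ kqᵢ/rᵢ = -376 V.
ΔV = V_B − V_A = -270 V.
W_ext = qΔV = (1.27×10⁻⁹ C)(-270 V) = -3.44×10⁻⁷ J.

-3.44×10⁻⁷ J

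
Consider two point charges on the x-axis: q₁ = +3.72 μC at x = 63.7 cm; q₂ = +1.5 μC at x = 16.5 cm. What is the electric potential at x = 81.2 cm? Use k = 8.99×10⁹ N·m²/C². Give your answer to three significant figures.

2.12×10⁵ V

Electric potential is a scalar, so the contributions from each charge add algebraically: V = Σ kqᵢ/rᵢ.
Distances from the field point to each charge: r₁ = 0.175 m, r₂ = 0.647 m.
V = k[(3.72×10⁻⁶)/(0.175) + (1.50×10⁻⁶)/(0.647)] = 2.12×10⁵ V.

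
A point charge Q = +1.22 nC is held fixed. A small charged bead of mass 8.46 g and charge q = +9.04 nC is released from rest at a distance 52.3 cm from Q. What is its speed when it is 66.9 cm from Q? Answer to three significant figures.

3.13×10⁻³ m/s

Only the electrostatic force acts, so mechanical energy is conserved: ½mv² = U₁ − U₂ = kQq(1/r₁ − 1/r₂).
U₁ − U₂ = (8.99×10⁹ N·m²/C²)(1.22×10⁻⁹ C)(9.04×10⁻⁹ C)(1/0.523 − 1/0.669) = 4.14×10⁻⁸ J.
v = √(2·4.14×10⁻⁸/8.46×10⁻³) = 3.13×10⁻³ m/s.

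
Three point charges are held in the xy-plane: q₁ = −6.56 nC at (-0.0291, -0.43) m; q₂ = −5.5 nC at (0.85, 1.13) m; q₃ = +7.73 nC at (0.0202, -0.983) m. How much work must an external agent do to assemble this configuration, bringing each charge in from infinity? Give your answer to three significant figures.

The work to assemble the configuration equals its total potential energy, U = Σ kqᵢqⱼ/rᵢⱼ over all pairs.
Pair separations: r₁₂ = 1.79 m, r₁₃ = 0.555 m, r₂₃ = 2.27 m.
U = (1.81×10⁻⁷) + (-8.21×10⁻⁷) + (-1.68×10⁻⁷) = -8.08×10⁻⁷ J.

-8.08×10⁻⁷ J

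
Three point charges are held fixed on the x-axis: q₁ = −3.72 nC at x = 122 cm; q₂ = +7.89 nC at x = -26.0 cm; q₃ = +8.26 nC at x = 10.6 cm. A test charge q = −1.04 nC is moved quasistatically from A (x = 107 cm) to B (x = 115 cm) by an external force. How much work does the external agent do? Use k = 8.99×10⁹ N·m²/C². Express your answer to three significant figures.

For quasistatic motion the external work equals the change in potential energy: W_ext = qΔV = q(V_B − V_A).
At A: distances to the source charges are 0.150 m, 1.33 m, 0.964 m; V_A = Σ kqᵢ/rᵢ = -92.6 V.
At B: distances to the source charges are 0.0700 m, 1.41 m, 1.04 m; V_B = Σ kqᵢ/rᵢ = -356 V.
ΔV = V_B − V_A = -264 V.
W_ext = qΔV = (-1.04×10⁻⁹ C)(-264 V) = 2.74×10⁻⁷ J.

2.74×10⁻⁷ J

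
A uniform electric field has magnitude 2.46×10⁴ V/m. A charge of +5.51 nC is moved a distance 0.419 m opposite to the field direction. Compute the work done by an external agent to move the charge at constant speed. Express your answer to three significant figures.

The potential change for a displacement 0.419 m opposite to the field direction is ΔV = +Ed = 1.03×10⁴ V.
W_ext = qΔV = 5.68×10⁻⁵ J.

5.68×10⁻⁵ J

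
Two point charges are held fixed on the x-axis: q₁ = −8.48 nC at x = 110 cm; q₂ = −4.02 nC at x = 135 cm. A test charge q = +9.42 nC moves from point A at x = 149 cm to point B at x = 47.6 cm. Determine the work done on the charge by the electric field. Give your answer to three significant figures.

-2.73×10⁻⁶ J

The work done by the electric force is W_field = −ΔU = −q(V_B − V_A) = q(V_A − V_B).
At A: distances to the source charges are 0.390 m, 0.140 m; V_A = Σ kqᵢ/rᵢ = -454 V.
At B: distances to the source charges are 0.624 m, 0.874 m; V_B = Σ kqᵢ/rᵢ = -164 V.
ΔV = V_B − V_A = 290 V.
W_field = −qΔV = −(9.42×10⁻⁹ C)(290 V) = -2.73×10⁻⁶ J.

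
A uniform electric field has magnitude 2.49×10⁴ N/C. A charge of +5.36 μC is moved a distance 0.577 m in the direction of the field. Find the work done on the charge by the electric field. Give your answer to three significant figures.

0.0770 J

The potential change for a displacement 0.577 m in the direction of the field is ΔV = −Ed = -1.44×10⁴ V.
W_field = −qΔV = 0.0770 J.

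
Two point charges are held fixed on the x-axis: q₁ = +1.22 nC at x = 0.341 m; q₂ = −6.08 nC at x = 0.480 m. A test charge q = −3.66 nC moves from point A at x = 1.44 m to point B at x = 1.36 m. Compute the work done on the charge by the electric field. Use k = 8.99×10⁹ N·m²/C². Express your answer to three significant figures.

-1.61×10⁻⁸ J

The work done by the electric force is W_field = −ΔU = −q(V_B − V_A) = q(V_A − V_B).
At A: distances to the source charges are 1.10 m, 0.960 m; V_A = Σ kqᵢ/rᵢ = -47.0 V.
At B: distances to the source charges are 1.02 m, 0.880 m; V_B = Σ kqᵢ/rᵢ = -51.3 V.
ΔV = V_B − V_A = -4.39 V.
W_field = −qΔV = −(-3.66×10⁻⁹ C)(-4.39 V) = -1.61×10⁻⁸ J.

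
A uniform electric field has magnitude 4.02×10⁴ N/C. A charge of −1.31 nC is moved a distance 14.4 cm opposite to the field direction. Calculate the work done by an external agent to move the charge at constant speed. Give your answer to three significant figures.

The potential change for a displacement 14.4 cm opposite to the field direction is ΔV = +Ed = 5790 V.
W_ext = qΔV = -7.58×10⁻⁶ J.

-7.58×10⁻⁶ J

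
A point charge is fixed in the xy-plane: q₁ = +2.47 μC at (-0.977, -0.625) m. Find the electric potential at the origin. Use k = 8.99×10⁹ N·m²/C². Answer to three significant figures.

The total potential is the scalar sum of each charge's contribution, V = Σ kqᵢ/rᵢ.
Distances from the field point to each charge: r₁ = 1.16 m.
V = k[(2.47×10⁻⁶)/(1.16)] = 1.91×10⁴ V.

1.91×10⁴ V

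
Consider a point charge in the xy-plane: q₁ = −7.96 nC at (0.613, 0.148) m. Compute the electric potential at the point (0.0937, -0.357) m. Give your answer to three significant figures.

The total potential is the scalar sum of each charge's contribution, V = Σ kqᵢ/rᵢ.
Distances from the field point to each charge: r₁ = 0.724 m.
V = k[(-7.96×10⁻⁹)/(0.724)] = -98.8 V.

-98.8 V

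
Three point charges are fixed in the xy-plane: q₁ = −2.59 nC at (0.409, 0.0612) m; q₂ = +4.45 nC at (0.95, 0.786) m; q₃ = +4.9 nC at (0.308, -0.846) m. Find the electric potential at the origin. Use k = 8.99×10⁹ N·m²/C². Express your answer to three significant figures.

25.1 V

Electric potential is a scalar, so the contributions from each charge add algebraically: V = Σ kqᵢ/rᵢ.
Distances from the field point to each charge: r₁ = 0.414 m, r₂ = 1.23 m, r₃ = 0.900 m.
V = k[(-2.59×10⁻⁹)/(0.414) + (4.45×10⁻⁹)/(1.23) + (4.90×10⁻⁹)/(0.900)] = 25.1 V.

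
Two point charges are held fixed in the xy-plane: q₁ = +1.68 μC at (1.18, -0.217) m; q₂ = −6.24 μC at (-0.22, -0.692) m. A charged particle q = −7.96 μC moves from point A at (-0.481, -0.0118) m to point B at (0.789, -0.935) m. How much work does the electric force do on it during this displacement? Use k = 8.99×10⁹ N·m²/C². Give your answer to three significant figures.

The work done by the electric force is W_field = −ΔU = −q(V_B − V_A) = q(V_A − V_B).
At A: distances to the source charges are 1.67 m, 0.729 m; V_A = Σ kqᵢ/rᵢ = -6.80×10⁴ V.
At B: distances to the source charges are 0.818 m, 1.04 m; V_B = Σ kqᵢ/rᵢ = -3.56×10⁴ V.
ΔV = V_B − V_A = 3.24×10⁴ V.
W_field = −qΔV = −(-7.96×10⁻⁶ C)(3.24×10⁴ V) = 0.258 J.

0.258 J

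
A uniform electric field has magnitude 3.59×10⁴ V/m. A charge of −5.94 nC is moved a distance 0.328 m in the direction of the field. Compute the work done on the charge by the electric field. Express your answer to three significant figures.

-6.99×10⁻⁵ J

The potential change for a displacement 0.328 m in the direction of the field is ΔV = −Ed = -1.18×10⁴ V.
W_field = −qΔV = -6.99×10⁻⁵ J.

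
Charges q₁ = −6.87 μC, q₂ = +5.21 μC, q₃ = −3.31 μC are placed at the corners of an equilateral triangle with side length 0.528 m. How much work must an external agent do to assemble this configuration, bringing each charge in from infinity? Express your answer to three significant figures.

The work to assemble the configuration equals its total potential energy, U = Σ kqᵢqⱼ/rᵢⱼ over all pairs.
All three pair separations equal the side length, 0.528 m.
U = (-0.609) + (0.387) + (-0.294) = -0.516 J.

-0.516 J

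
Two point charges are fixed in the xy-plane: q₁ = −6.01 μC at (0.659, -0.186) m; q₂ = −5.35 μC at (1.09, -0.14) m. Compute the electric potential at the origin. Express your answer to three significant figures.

Electric potential is a scalar, so the contributions from each charge add algebraically: V = Σ kqᵢ/rᵢ.
Distances from the field point to each charge: r₁ = 0.685 m, r₂ = 1.10 m.
V = k[(-6.01×10⁻⁶)/(0.685) + (-5.35×10⁻⁶)/(1.10)] = -1.23×10⁵ V.

-1.23×10⁵ V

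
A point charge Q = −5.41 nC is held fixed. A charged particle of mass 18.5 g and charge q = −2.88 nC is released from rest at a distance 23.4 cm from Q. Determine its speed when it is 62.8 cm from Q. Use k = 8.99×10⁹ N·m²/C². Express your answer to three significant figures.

6.37×10⁻³ m/s

Only the electrostatic force acts, so mechanical energy is conserved: ½mv² = U₁ − U₂ = kQq(1/r₁ − 1/r₂).
U₁ − U₂ = (8.99×10⁹ N·m²/C²)(-5.41×10⁻⁹ C)(-2.88×10⁻⁹ C)(1/0.234 − 1/0.628) = 3.76×10⁻⁷ J.
v = √(2·3.76×10⁻⁷/0.0185) = 6.37×10⁻³ m/s.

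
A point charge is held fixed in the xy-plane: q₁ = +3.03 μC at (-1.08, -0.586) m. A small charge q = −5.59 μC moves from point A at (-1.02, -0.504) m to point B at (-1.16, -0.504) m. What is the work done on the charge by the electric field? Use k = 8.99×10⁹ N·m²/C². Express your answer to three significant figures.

The work done by the electric force is W_field = −ΔU = −q(V_B − V_A) = q(V_A − V_B).
At A: distance to the source charge is 0.102 m; V_A = kq₁/r = 2.68×10⁵ V.
At B: distance to the source charge is 0.115 m; V_B = kq₁/r = 2.38×10⁵ V.
ΔV = V_B − V_A = -3.03×10⁴ V.
W_field = −qΔV = −(-5.59×10⁻⁶ C)(-3.03×10⁴ V) = -0.169 J.

-0.169 J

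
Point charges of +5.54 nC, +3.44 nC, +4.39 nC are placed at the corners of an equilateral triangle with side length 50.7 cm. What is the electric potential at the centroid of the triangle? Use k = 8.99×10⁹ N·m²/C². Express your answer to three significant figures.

411 V

The total potential is the scalar sum of each charge's contribution, V = Σ kqᵢ/rᵢ.
The distance from each vertex to the centroid is a/√3 = 0.293 m.
V = k[(5.54×10⁻⁹)/(0.293) + (3.44×10⁻⁹)/(0.293) + (4.39×10⁻⁹)/(0.293)] = 411 V.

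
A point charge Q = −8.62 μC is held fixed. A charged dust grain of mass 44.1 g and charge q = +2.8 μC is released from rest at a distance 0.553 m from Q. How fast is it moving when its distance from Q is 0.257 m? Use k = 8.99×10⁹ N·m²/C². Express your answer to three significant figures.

4.53 m/s

Only the electrostatic force acts, so mechanical energy is conserved: ½mv² = U₁ − U₂ = kQq(1/r₁ − 1/r₂).
U₁ − U₂ = (8.99×10⁹ N·m²/C²)(-8.62×10⁻⁶ C)(2.80×10⁻⁶ C)(1/0.553 − 1/0.257) = 0.452 J.
v = √(2·0.452/0.0441) = 4.53 m/s.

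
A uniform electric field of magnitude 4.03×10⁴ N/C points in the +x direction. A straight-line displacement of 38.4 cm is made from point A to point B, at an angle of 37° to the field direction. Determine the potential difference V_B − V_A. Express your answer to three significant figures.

-1.24×10⁴ V

Only the component of displacement along E changes the potential: ΔV = −E·d·cosθ.
ΔV = −(4.03×10⁴ V/m)(0.384 m)cos37° = -1.24×10⁴ V.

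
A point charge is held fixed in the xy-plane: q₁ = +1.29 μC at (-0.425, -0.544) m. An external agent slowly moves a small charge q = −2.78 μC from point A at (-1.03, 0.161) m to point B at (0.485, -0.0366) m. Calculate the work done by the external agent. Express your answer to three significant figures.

3.76×10⁻³ J

For quasistatic motion the external work equals the change in potential energy: W_ext = qΔV = q(V_B − V_A).
At A: distance to the source charge is 0.929 m; V_A = kq₁/r = 1.25×10⁴ V.
At B: distance to the source charge is 1.04 m; V_B = kq₁/r = 1.11×10⁴ V.
ΔV = V_B − V_A = -1350 V.
W_ext = qΔV = (-2.78×10⁻⁶ C)(-1350 V) = 3.76×10⁻³ J.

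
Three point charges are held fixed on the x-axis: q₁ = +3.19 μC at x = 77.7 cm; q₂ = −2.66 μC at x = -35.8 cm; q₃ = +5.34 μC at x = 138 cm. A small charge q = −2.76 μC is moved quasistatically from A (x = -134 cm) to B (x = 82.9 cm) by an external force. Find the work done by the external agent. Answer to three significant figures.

For quasistatic motion the external work equals the change in potential energy: W_ext = qΔV = q(V_B − V_A).
At A: distances to the source charges are 2.12 m, 0.982 m, 2.72 m; V_A = Σ kqᵢ/rᵢ = 6840 V.
At B: distances to the source charges are 0.0520 m, 1.19 m, 0.551 m; V_B = Σ kqᵢ/rᵢ = 6.18×10⁵ V.
ΔV = V_B − V_A = 6.12×10⁵ V.
W_ext = qΔV = (-2.76×10⁻⁶ C)(6.12×10⁵ V) = -1.69 J.

-1.69 J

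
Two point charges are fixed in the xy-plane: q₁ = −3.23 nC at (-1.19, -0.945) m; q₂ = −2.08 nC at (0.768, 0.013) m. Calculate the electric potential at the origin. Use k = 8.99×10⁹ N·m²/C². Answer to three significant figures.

-43.5 V

The total potential is the scalar sum of each charge's contribution, V = Σ kqᵢ/rᵢ.
Distances from the field point to each charge: r₁ = 1.52 m, r₂ = 0.768 m.
V = k[(-3.23×10⁻⁹)/(1.52) + (-2.08×10⁻⁹)/(0.768)] = -43.5 V.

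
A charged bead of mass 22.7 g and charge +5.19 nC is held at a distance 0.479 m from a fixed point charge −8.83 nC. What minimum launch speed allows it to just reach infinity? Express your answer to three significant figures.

8.71×10⁻³ m/s

To just escape, total mechanical energy must reach zero at infinity: ½mv²_min + U = 0, so ½mv²_min = −U = |kQq|/r.
|U| = |kQq|/r = (8.99×10⁹ N·m²/C²)(8.83×10⁻⁹)(5.19×10⁻⁹)/(0.479) = 8.60×10⁻⁷ J.
v_min = √(2|U|/m) = √(2·8.60×10⁻⁷/0.0227) = 8.71×10⁻³ m/s.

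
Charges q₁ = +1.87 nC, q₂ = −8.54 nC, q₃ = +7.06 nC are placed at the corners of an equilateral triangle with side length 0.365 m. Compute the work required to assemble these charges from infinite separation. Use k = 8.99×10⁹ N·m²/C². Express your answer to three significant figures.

-1.55×10⁻⁶ J

The work to assemble the configuration equals its total potential energy, U = Σ kqᵢqⱼ/rᵢⱼ over all pairs.
All three pair separations equal the side length, 0.365 m.
U = (-3.93×10⁻⁷) + (3.25×10⁻⁷) + (-1.49×10⁻⁶) = -1.55×10⁻⁶ J.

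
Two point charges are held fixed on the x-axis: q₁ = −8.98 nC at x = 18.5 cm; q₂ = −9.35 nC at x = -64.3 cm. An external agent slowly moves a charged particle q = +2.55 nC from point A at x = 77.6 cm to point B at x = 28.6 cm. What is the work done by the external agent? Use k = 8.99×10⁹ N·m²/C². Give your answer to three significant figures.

-1.77×10⁻⁶ J

For quasistatic motion the external work equals the change in potential energy: W_ext = qΔV = q(V_B − V_A).
At A: distances to the source charges are 0.591 m, 1.42 m; V_A = Σ kqᵢ/rᵢ = -196 V.
At B: distances to the source charges are 0.101 m, 0.929 m; V_B = Σ kqᵢ/rᵢ = -890 V.
ΔV = V_B − V_A = -694 V.
W_ext = qΔV = (2.55×10⁻⁹ C)(-694 V) = -1.77×10⁻⁶ J.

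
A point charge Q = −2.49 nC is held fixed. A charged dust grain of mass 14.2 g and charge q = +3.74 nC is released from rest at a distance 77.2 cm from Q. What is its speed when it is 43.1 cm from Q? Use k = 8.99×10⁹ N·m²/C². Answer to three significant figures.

Only the electrostatic force acts, so mechanical energy is conserved: ½mv² = U₁ − U₂ = kQq(1/r₁ − 1/r₂).
U₁ − U₂ = (8.99×10⁹ N·m²/C²)(-2.49×10⁻⁹ C)(3.74×10⁻⁹ C)(1/0.772 − 1/0.431) = 8.58×10⁻⁸ J.
v = √(2·8.58×10⁻⁸/0.0142) = 3.48×10⁻³ m/s.

3.48×10⁻³ m/s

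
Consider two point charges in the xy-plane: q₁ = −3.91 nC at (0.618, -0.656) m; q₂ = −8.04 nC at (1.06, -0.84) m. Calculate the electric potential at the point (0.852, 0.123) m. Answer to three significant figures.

The total potential is the scalar sum of each charge's contribution, V = Σ kqᵢ/rᵢ.
Distances from the field point to each charge: r₁ = 0.813 m, r₂ = 0.985 m.
V = k[(-3.91×10⁻⁹)/(0.813) + (-8.04×10⁻⁹)/(0.985)] = -117 V.

-117 V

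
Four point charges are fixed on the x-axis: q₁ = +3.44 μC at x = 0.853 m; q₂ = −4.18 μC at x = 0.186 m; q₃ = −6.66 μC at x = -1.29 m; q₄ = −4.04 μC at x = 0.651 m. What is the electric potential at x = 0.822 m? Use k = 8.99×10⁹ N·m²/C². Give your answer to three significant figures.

The total potential is the scalar sum of each charge's contribution, V = Σ kqᵢ/rᵢ.
Distances from the field point to each charge: r₁ = 0.0310 m, r₂ = 0.636 m, r₃ = 2.11 m, r₄ = 0.171 m.
V = k[(3.44×10⁻⁶)/(0.0310) + (-4.18×10⁻⁶)/(0.636) + (-6.66×10⁻⁶)/(2.11) + (-4.04×10⁻⁶)/(0.171)] = 6.98×10⁵ V.

6.98×10⁵ V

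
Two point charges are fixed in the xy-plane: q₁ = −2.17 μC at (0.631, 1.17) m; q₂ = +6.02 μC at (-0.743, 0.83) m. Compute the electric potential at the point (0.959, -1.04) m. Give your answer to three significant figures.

The total potential is the scalar sum of each charge's contribution, V = Σ kqᵢ/rᵢ.
Distances from the field point to each charge: r₁ = 2.23 m, r₂ = 2.53 m.
V = k[(-2.17×10⁻⁶)/(2.23) + (6.02×10⁻⁶)/(2.53)] = 1.27×10⁴ V.

1.27×10⁴ V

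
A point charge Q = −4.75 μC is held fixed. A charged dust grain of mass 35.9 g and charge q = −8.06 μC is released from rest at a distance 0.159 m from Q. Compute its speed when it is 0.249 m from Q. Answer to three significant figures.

Only the electrostatic force acts, so mechanical energy is conserved: ½mv² = U₁ − U₂ = kQq(1/r₁ − 1/r₂).
U₁ − U₂ = (8.99×10⁹ N·m²/C²)(-4.75×10⁻⁶ C)(-8.06×10⁻⁶ C)(1/0.159 − 1/0.249) = 0.782 J.
v = √(2·0.782/0.0359) = 6.60 m/s.

6.60 m/s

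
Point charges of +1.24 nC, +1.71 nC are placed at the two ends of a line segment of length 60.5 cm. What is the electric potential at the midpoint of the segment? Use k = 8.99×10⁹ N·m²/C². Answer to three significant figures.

87.7 V

Electric potential is a scalar, so the contributions from each charge add algebraically: V = Σ kqᵢ/rᵢ.
Each charge is 0.302 m from the midpoint.
V = k[(1.24×10⁻⁹)/(0.302) + (1.71×10⁻⁹)/(0.302)] = 87.7 V.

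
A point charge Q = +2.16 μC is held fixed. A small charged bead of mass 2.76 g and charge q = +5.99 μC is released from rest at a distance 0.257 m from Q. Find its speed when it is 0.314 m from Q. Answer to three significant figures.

7.72 m/s

Only the electrostatic force acts, so mechanical energy is conserved: ½mv² = U₁ − U₂ = kQq(1/r₁ − 1/r₂).
U₁ − U₂ = (8.99×10⁹ N·m²/C²)(2.16×10⁻⁶ C)(5.99×10⁻⁶ C)(1/0.257 − 1/0.314) = 0.0822 J.
v = √(2·0.0822/2.76×10⁻³) = 7.72 m/s.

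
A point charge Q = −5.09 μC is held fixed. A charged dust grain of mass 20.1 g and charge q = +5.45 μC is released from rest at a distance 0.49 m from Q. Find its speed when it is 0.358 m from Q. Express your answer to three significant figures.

4.32 m/s

Only the electrostatic force acts, so mechanical energy is conserved: ½mv² = U₁ − U₂ = kQq(1/r₁ − 1/r₂).
U₁ − U₂ = (8.99×10⁹ N·m²/C²)(-5.09×10⁻⁶ C)(5.45×10⁻⁶ C)(1/0.490 − 1/0.358) = 0.188 J.
v = √(2·0.188/0.0201) = 4.32 m/s.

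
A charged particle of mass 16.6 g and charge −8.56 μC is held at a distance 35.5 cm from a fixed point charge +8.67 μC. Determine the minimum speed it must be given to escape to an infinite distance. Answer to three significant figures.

15.0 m/s

To just escape, total mechanical energy must reach zero at infinity: ½mv²_min + U = 0, so ½mv²_min = −U = |kQq|/r.
|U| = |kQq|/r = (8.99×10⁹ N·m²/C²)(8.67×10⁻⁶)(8.56×10⁻⁶)/(0.355) = 1.88 J.
v_min = √(2|U|/m) = √(2·1.88/0.0166) = 15.0 m/s.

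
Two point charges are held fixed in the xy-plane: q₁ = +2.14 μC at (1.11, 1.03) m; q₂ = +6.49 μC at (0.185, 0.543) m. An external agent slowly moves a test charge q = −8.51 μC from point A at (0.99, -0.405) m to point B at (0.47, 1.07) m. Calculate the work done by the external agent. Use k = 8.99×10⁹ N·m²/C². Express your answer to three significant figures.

For quasistatic motion the external work equals the change in potential energy: W_ext = qΔV = q(V_B − V_A).
At A: distances to the source charges are 1.44 m, 1.24 m; V_A = Σ kqᵢ/rᵢ = 6.03×10⁴ V.
At B: distances to the source charges are 0.641 m, 0.599 m; V_B = Σ kqᵢ/rᵢ = 1.27×10⁵ V.
ΔV = V_B − V_A = 6.71×10⁴ V.
W_ext = qΔV = (-8.51×10⁻⁶ C)(6.71×10⁴ V) = -0.571 J.

-0.571 J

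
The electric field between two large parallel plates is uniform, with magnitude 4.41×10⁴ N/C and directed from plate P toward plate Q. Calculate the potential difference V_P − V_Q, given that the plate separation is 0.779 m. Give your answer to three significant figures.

3.44×10⁴ V

In a uniform field, potential decreases in the direction of E: ΔV = −E·d for a displacement d parallel to E.
Going from Q to P is a displacement of 0.779 m opposite to the field, so V_P − V_Q = +Ed = 3.44×10⁴ V.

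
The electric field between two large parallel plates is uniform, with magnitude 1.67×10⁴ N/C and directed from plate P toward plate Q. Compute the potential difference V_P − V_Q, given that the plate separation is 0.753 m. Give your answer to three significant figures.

In a uniform field, potential decreases in the direction of E: ΔV = −E·d for a displacement d parallel to E.
Going from Q to P is a displacement of 0.753 m opposite to the field, so V_P − V_Q = +Ed = 1.26×10⁴ V.

1.26×10⁴ V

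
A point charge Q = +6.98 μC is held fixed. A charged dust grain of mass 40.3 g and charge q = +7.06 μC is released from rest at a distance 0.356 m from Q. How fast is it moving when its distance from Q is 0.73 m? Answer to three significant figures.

Only the electrostatic force acts, so mechanical energy is conserved: ½mv² = U₁ − U₂ = kQq(1/r₁ − 1/r₂).
U₁ − U₂ = (8.99×10⁹ N·m²/C²)(6.98×10⁻⁶ C)(7.06×10⁻⁶ C)(1/0.356 − 1/0.730) = 0.638 J.
v = √(2·0.638/0.0403) = 5.62 m/s.

5.62 m/s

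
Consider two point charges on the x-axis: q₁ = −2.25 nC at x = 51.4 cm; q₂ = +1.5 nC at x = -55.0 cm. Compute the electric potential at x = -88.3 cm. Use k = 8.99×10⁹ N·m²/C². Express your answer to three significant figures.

Electric potential is a scalar, so the contributions from each charge add algebraically: V = Σ kqᵢ/rᵢ.
Distances from the field point to each charge: r₁ = 1.40 m, r₂ = 0.333 m.
V = k[(-2.25×10⁻⁹)/(1.40) + (1.50×10⁻⁹)/(0.333)] = 26.0 V.

26.0 V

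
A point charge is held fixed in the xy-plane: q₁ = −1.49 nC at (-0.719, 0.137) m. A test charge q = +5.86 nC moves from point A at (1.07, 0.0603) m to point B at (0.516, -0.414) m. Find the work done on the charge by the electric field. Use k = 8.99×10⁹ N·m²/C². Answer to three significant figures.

1.42×10⁻⁸ J

The work done by the electric force is W_field = −ΔU = −q(V_B − V_A) = q(V_A − V_B).
At A: distance to the source charge is 1.79 m; V_A = kq₁/r = -7.48 V.
At B: distance to the source charge is 1.35 m; V_B = kq₁/r = -9.91 V.
ΔV = V_B − V_A = -2.42 V.
W_field = −qΔV = −(5.86×10⁻⁹ C)(-2.42 V) = 1.42×10⁻⁸ J.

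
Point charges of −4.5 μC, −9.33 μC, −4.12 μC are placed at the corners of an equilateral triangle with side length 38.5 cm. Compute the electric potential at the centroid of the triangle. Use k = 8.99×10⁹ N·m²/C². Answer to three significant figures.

The total potential is the scalar sum of each charge's contribution, V = Σ kqᵢ/rᵢ.
The distance from each vertex to the centroid is a/√3 = 0.222 m.
V = k[(-4.50×10⁻⁶)/(0.222) + (-9.33×10⁻⁶)/(0.222) + (-4.12×10⁻⁶)/(0.222)] = -7.26×10⁵ V.

-7.26×10⁵ V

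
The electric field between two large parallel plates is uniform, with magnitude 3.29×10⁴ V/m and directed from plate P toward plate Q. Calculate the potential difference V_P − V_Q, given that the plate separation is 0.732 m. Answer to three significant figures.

2.41×10⁴ V

In a uniform field, potential decreases in the direction of E: ΔV = −E·d for a displacement d parallel to E.
Going from Q to P is a displacement of 0.732 m opposite to the field, so V_P − V_Q = +Ed = 2.41×10⁴ V.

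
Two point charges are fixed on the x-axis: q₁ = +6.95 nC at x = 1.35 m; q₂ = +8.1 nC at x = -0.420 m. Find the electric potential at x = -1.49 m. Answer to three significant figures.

90.1 V

Electric potential is a scalar, so the contributions from each charge add algebraically: V = Σ kqᵢ/rᵢ.
Distances from the field point to each charge: r₁ = 2.84 m, r₂ = 1.07 m.
V = k[(6.95×10⁻⁹)/(2.84) + (8.10×10⁻⁹)/(1.07)] = 90.1 V.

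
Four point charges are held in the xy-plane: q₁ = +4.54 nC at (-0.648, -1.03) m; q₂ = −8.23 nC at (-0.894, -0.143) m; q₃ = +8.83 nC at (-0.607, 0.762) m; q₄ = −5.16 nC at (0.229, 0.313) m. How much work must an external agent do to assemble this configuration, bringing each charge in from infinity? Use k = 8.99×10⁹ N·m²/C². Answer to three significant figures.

-1.10×10⁻⁶ J

The work to assemble the configuration equals its total potential energy, U = Σ kqᵢqⱼ/rᵢⱼ over all pairs.
Pair separations: r₁₂ = 0.920 m, r₁₃ = 1.79 m, r₁₄ = 1.60 m, r₂₃ = 0.949 m, r₂₄ = 1.21 m, r₃₄ = 0.949 m.
Summing all 6 pair terms gives U = -1.10×10⁻⁶ J.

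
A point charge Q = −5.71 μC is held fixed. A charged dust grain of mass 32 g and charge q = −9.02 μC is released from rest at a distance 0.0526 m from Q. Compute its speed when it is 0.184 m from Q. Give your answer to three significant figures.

19.8 m/s

Only the electrostatic force acts, so mechanical energy is conserved: ½mv² = U₁ − U₂ = kQq(1/r₁ − 1/r₂).
U₁ − U₂ = (8.99×10⁹ N·m²/C²)(-5.71×10⁻⁶ C)(-9.02×10⁻⁶ C)(1/0.0526 − 1/0.184) = 6.29 J.
v = √(2·6.29/0.0320) = 19.8 m/s.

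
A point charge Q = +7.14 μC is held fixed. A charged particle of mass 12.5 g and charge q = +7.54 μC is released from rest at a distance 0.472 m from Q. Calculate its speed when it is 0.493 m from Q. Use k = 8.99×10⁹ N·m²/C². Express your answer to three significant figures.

Only the electrostatic force acts, so mechanical energy is conserved: ½mv² = U₁ − U₂ = kQq(1/r₁ − 1/r₂).
U₁ − U₂ = (8.99×10⁹ N·m²/C²)(7.14×10⁻⁶ C)(7.54×10⁻⁶ C)(1/0.472 − 1/0.493) = 0.0437 J.
v = √(2·0.0437/0.0125) = 2.64 m/s.

2.64 m/s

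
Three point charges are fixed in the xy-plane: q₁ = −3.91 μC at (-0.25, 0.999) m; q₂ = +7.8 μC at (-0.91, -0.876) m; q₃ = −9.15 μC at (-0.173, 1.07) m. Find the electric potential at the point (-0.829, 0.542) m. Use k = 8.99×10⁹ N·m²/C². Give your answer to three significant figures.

-9.60×10⁴ V

The total potential is the scalar sum of each charge's contribution, V = Σ kqᵢ/rᵢ.
Distances from the field point to each charge: r₁ = 0.738 m, r₂ = 1.42 m, r₃ = 0.842 m.
V = k[(-3.91×10⁻⁶)/(0.738) + (7.80×10⁻⁶)/(1.42) + (-9.15×10⁻⁶)/(0.842)] = -9.60×10⁴ V.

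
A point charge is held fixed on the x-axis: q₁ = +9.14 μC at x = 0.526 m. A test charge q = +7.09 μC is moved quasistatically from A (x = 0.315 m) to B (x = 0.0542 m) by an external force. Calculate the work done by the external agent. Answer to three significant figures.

-1.53 J

For quasistatic motion the external work equals the change in potential energy: W_ext = qΔV = q(V_B − V_A).
At A: distance to the source charge is 0.211 m; V_A = kq₁/r = 3.89×10⁵ V.
At B: distance to the source charge is 0.472 m; V_B = kq₁/r = 1.74×10⁵ V.
ΔV = V_B − V_A = -2.15×10⁵ V.
W_ext = qΔV = (7.09×10⁻⁶ C)(-2.15×10⁵ V) = -1.53 J.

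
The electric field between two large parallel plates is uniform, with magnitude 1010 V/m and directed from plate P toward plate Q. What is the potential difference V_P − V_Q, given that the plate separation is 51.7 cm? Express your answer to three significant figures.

In a uniform field, potential decreases in the direction of E: ΔV = −E·d for a displacement d parallel to E.
Going from Q to P is a displacement of 51.7 cm opposite to the field, so V_P − V_Q = +Ed = 522 V.

522 V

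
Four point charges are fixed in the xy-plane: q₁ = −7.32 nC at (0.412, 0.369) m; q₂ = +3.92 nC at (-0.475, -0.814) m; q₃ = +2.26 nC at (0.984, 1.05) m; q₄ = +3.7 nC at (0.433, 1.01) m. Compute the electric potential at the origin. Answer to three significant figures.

-37.2 V

The total potential is the scalar sum of each charge's contribution, V = Σ kqᵢ/rᵢ.
Distances from the field point to each charge: r₁ = 0.553 m, r₂ = 0.942 m, r₃ = 1.44 m, r₄ = 1.10 m.
V = k[(-7.32×10⁻⁹)/(0.553) + (3.92×10⁻⁹)/(0.942) + (2.26×10⁻⁹)/(1.44) + (3.70×10⁻⁹)/(1.10)] = -37.2 V.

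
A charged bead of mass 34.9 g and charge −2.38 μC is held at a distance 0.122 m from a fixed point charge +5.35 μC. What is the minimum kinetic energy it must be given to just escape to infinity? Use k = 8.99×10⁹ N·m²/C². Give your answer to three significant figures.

0.938 J

To just escape, total mechanical energy must reach zero at infinity: ½mv²_min + U = 0, so ½mv²_min = −U = |kQq|/r.
|U| = |kQq|/r = (8.99×10⁹ N·m²/C²)(5.35×10⁻⁶)(2.38×10⁻⁶)/(0.122) = 0.938 J.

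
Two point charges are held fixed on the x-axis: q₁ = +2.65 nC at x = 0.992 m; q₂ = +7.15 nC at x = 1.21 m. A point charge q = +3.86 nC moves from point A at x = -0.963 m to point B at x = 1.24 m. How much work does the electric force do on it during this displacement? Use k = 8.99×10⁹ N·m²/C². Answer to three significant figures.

The work done by the electric force is W_field = −ΔU = −q(V_B − V_A) = q(V_A − V_B).
At A: distances to the source charges are 1.96 m, 2.17 m; V_A = Σ kqᵢ/rᵢ = 41.8 V.
At B: distances to the source charges are 0.248 m, 0.0300 m; V_B = Σ kqᵢ/rᵢ = 2240 V.
ΔV = V_B − V_A = 2200 V.
W_field = −qΔV = −(3.86×10⁻⁹ C)(2200 V) = -8.48×10⁻⁶ J.

-8.48×10⁻⁶ J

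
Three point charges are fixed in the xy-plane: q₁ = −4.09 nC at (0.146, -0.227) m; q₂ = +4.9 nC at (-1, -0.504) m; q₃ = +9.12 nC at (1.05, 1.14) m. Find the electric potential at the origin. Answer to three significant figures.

-44.0 V

Electric potential is a scalar, so the contributions from each charge add algebraically: V = Σ kqᵢ/rᵢ.
Distances from the field point to each charge: r₁ = 0.270 m, r₂ = 1.12 m, r₃ = 1.55 m.
V = k[(-4.09×10⁻⁹)/(0.270) + (4.90×10⁻⁹)/(1.12) + (9.12×10⁻⁹)/(1.55)] = -44.0 V.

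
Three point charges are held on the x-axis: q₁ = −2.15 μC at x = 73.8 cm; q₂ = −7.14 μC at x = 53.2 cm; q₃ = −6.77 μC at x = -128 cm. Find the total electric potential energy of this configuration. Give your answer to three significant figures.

The assembly work is the sum of pairwise potential energies, U = Σ_{i<j} kqᵢqⱼ/rᵢⱼ.
Pair separations: r₁₂ = 0.206 m, r₁₃ = 2.02 m, r₂₃ = 1.81 m.
U = (0.670) + (0.0648) + (0.240) = 0.975 J.

0.975 J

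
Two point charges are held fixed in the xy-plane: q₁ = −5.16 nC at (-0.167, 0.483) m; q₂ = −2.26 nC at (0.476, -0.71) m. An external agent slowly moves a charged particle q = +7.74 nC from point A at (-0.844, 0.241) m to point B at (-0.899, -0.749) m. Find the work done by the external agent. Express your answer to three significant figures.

For quasistatic motion the external work equals the change in potential energy: W_ext = qΔV = q(V_B − V_A).
At A: distances to the source charges are 0.719 m, 1.63 m; V_A = Σ kqᵢ/rᵢ = -77.0 V.
At B: distances to the source charges are 1.43 m, 1.38 m; V_B = Σ kqᵢ/rᵢ = -47.1 V.
ΔV = V_B − V_A = 29.9 V.
W_ext = qΔV = (7.74×10⁻⁹ C)(29.9 V) = 2.31×10⁻⁷ J.

2.31×10⁻⁷ J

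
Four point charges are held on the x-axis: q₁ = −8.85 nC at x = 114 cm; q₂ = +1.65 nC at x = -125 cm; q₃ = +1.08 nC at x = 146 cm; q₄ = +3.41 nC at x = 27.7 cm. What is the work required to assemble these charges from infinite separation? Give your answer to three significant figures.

The assembly work is the sum of pairwise potential energies, U = Σ_{i<j} kqᵢqⱼ/rᵢⱼ.
Pair separations: r₁₂ = 2.39 m, r₁₃ = 0.320 m, r₁₄ = 0.863 m, r₂₃ = 2.71 m, r₂₄ = 1.53 m, r₃₄ = 1.18 m.
Summing all 6 pair terms gives U = -5.71×10⁻⁷ J.

-5.71×10⁻⁷ J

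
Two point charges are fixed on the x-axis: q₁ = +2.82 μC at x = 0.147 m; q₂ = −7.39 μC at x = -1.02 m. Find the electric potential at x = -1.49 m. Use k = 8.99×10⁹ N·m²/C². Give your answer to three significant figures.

-1.26×10⁵ V

Electric potential is a scalar, so the contributions from each charge add algebraically: V = Σ kqᵢ/rᵢ.
Distances from the field point to each charge: r₁ = 1.64 m, r₂ = 0.470 m.
V = k[(2.82×10⁻⁶)/(1.64) + (-7.39×10⁻⁶)/(0.470)] = -1.26×10⁵ V.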